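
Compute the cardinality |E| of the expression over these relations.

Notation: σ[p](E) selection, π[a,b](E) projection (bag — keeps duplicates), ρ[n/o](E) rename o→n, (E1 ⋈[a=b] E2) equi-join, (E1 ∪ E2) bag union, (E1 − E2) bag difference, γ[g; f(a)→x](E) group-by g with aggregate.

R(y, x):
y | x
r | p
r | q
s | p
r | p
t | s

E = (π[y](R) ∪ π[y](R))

Per-node cardinality:
  R → 5
  π[y](R) → 5
  R → 5
  π[y](R) → 5
  (π[y](R) ∪ π[y](R)) → 10

|E| = 10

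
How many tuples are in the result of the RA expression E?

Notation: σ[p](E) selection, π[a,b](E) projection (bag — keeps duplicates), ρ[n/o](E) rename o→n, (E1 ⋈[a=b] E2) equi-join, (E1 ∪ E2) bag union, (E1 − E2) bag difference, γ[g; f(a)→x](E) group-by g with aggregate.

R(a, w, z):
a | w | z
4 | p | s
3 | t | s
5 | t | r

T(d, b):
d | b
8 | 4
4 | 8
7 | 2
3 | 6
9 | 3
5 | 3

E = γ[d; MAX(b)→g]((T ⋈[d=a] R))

Stepwise |·|:
  T → 6
  R → 3
  (T ⋈[d=a] R) → 3
  γ[d; MAX(b)→g]((T ⋈[d=a] R)) → 3

|E| = 3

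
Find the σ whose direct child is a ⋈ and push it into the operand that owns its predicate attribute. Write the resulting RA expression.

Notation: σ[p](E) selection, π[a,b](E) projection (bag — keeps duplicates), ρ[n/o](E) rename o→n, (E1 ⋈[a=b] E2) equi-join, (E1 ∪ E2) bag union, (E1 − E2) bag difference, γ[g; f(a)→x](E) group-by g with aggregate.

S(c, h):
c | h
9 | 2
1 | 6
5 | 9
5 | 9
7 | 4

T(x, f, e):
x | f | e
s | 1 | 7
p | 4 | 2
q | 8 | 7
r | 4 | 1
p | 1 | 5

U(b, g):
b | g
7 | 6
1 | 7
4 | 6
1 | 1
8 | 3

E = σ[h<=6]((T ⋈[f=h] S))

σ filters on h, owned by the right side.
E' = (T ⋈[f=h] σ[h<=6](S))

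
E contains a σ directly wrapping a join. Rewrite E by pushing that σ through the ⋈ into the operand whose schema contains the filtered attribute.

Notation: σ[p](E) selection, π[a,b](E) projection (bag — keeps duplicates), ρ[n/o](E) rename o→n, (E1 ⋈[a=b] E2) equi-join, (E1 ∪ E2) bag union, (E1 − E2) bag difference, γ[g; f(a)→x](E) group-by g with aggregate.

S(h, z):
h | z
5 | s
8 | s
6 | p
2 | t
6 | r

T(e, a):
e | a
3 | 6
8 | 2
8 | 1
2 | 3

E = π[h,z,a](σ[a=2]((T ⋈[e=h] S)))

σ filters on a, owned by the left side.
E' = π[h,z,a]((σ[a=2](T) ⋈[e=h] S))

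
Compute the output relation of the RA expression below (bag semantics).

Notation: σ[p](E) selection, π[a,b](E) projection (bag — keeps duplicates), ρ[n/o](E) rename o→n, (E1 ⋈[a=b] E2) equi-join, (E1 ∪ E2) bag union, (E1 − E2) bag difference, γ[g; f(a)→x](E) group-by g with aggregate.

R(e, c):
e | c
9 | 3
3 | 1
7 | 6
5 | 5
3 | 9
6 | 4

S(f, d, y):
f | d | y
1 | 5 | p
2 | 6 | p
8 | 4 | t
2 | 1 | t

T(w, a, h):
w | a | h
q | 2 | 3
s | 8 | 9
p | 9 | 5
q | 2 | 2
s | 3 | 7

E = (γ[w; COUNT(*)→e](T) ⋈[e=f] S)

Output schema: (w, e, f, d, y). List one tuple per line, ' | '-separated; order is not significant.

Stepwise |·|:
  T → 5
  γ[w; COUNT(*)→e](T) → 3
  S → 4
  (γ[w; COUNT(*)→e](T) ⋈[e=f] S) → 5

== RESULT ==
w | e | f | d | y
p | 1 | 1 | 5 | p
q | 2 | 2 | 1 | t
q | 2 | 2 | 6 | p
s | 2 | 2 | 1 | t
s | 2 | 2 | 6 | p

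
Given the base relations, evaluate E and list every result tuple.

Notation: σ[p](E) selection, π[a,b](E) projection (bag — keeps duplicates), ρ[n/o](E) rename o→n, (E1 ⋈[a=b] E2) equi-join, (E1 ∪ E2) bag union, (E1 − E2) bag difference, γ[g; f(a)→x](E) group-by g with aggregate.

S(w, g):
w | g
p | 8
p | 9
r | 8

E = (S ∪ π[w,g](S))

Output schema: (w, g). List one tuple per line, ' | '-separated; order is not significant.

Subexpression sizes:
  S → 3
  S → 3
  π[w,g](S) → 3
  (S ∪ π[w,g](S)) → 6

== RESULT ==
w | g
p | 8
p | 8
p | 9
p | 9
r | 8
r | 8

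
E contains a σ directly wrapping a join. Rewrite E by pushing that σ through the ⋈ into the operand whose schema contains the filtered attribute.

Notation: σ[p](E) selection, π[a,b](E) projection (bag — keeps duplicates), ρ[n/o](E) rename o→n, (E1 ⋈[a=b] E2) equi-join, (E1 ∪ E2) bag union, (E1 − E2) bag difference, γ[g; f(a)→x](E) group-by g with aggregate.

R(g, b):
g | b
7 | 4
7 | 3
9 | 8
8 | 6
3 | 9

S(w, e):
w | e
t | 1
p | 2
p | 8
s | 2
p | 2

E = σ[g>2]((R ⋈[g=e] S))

σ filters on g, owned by the left side.
E' = (σ[g>2](R) ⋈[g=e] S)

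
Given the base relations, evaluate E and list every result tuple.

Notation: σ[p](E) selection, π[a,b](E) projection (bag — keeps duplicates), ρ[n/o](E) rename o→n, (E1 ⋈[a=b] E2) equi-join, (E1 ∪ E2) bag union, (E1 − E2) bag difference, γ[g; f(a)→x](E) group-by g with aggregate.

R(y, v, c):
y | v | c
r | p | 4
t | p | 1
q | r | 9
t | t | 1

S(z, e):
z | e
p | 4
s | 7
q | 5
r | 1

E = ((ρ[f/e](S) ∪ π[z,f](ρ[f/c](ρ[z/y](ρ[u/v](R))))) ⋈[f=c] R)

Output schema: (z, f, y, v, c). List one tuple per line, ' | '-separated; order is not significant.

Row counts bottom-up:
  S → 4
  ρ[f/e](S) → 4
  R → 4
  ρ[u/v](R) → 4
  ρ[z/y](ρ[u/v](R)) → 4
  ρ[f/c](ρ[z/y](ρ[u/v](R))) → 4
  π[z,f](ρ[f/c](ρ[z/y](ρ[u/v](R)))) → 4
  (ρ[f/e](S) ∪ π[z,f](ρ[f/c](ρ[z/y](ρ[u/v](R))))) → 8
  R → 4
  ((ρ[f/e](S) ∪ π[z,f](ρ[f/c](ρ[z/y](ρ[u/v](R))))) ⋈[f=c] R) → 9

== RESULT ==
z | f | y | v | c
p | 4 | r | p | 4
q | 9 | q | r | 9
r | 1 | t | p | 1
r | 1 | t | t | 1
r | 4 | r | p | 4
t | 1 | t | p | 1
t | 1 | t | p | 1
t | 1 | t | t | 1
t | 1 | t | t | 1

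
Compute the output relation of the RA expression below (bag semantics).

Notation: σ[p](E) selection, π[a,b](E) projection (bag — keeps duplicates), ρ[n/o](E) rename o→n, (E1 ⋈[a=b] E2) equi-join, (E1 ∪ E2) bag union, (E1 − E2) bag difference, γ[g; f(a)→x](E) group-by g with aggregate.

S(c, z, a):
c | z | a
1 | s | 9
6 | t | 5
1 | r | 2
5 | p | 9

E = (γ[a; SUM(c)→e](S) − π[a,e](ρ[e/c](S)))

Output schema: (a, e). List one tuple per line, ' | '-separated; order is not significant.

Row counts bottom-up:
  S → 4
  γ[a; SUM(c)→e](S) → 3
  S → 4
  ρ[e/c](S) → 4
  π[a,e](ρ[e/c](S)) → 4
  (γ[a; SUM(c)→e](S) − π[a,e](ρ[e/c](S))) → 1

== RESULT ==
a | e
9 | 6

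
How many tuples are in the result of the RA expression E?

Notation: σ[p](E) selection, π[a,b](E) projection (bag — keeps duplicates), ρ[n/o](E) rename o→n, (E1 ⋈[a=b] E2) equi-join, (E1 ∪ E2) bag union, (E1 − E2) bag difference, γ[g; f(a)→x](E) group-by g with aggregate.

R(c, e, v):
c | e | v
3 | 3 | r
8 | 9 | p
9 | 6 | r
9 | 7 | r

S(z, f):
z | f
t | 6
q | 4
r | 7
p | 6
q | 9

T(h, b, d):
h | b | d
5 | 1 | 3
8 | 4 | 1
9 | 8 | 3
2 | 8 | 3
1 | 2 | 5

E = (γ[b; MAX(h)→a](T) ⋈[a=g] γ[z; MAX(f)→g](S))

Subexpression sizes:
  T → 5
  γ[b; MAX(h)→a](T) → 4
  S → 5
  γ[z; MAX(f)→g](S) → 4
  (γ[b; MAX(h)→a](T) ⋈[a=g] γ[z; MAX(f)→g](S)) → 1

|E| = 1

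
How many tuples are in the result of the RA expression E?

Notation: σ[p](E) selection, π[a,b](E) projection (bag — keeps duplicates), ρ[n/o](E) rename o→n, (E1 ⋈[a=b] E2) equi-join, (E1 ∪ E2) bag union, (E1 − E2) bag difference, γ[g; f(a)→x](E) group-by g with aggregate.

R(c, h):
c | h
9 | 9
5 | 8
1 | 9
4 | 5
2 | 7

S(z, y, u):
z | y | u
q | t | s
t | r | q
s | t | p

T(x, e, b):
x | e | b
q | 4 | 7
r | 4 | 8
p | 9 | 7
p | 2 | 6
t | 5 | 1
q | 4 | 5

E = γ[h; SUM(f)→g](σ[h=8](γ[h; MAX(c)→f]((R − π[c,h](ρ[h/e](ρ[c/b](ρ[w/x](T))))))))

Subexpression sizes:
  R → 5
  T → 6
  ρ[w/x](T) → 6
  ρ[c/b](ρ[w/x](T)) → 6
  ρ[h/e](ρ[c/b](ρ[w/x](T))) → 6
  π[c,h](ρ[h/e](ρ[c/b](ρ[w/x](T)))) → 6
  (R − π[c,h](ρ[h/e](ρ[c/b](ρ[w/x](T))))) → 5
  γ[h; MAX(c)→f]((R − π[c,h](ρ[h/e](ρ[c/b](ρ[w/x](T)))))) → 4
  σ[h=8](γ[h; MAX(c)→f]((R − π[c,h](ρ[h/e](ρ[c/b](ρ[w/x](T))))))) → 1
  γ[h; SUM(f)→g](σ[h=8](γ[h; MAX(c)→f]((R − π[c,h](ρ[h/e](ρ[c/b](ρ[w/x](T)))))))) → 1

|E| = 1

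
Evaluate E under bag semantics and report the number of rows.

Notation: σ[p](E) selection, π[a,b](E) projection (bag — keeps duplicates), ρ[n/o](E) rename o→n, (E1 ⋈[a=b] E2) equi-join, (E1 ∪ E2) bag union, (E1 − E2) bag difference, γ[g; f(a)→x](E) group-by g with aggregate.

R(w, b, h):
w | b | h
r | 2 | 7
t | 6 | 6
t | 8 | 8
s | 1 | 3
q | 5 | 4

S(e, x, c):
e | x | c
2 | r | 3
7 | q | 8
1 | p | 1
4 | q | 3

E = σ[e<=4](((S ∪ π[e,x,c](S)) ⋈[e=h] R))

Subexpression sizes:
  S → 4
  S → 4
  π[e,x,c](S) → 4
  (S ∪ π[e,x,c](S)) → 8
  R → 5
  ((S ∪ π[e,x,c](S)) ⋈[e=h] R) → 4
  σ[e<=4](((S ∪ π[e,x,c](S)) ⋈[e=h] R)) → 2

|E| = 2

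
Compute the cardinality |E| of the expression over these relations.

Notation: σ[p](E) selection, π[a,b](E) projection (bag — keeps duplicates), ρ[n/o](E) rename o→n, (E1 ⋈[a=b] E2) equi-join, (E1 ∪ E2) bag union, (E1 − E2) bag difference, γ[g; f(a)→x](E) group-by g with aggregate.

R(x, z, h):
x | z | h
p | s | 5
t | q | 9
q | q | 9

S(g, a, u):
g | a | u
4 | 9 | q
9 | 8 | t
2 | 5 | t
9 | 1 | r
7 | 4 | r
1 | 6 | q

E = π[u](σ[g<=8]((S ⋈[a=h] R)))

Per-node cardinality:
  S → 6
  R → 3
  (S ⋈[a=h] R) → 3
  σ[g<=8]((S ⋈[a=h] R)) → 3
  π[u](σ[g<=8]((S ⋈[a=h] R))) → 3

|E| = 3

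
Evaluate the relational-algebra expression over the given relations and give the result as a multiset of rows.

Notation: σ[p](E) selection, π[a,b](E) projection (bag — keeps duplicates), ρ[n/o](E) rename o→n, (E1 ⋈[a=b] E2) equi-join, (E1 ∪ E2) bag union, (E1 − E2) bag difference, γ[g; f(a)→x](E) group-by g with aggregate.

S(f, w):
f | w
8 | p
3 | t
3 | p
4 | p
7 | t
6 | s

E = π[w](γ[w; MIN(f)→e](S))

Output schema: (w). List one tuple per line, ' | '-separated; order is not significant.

Per-node cardinality:
  S → 6
  γ[w; MIN(f)→e](S) → 3
  π[w](γ[w; MIN(f)→e](S)) → 3

== RESULT ==
w
p
s
t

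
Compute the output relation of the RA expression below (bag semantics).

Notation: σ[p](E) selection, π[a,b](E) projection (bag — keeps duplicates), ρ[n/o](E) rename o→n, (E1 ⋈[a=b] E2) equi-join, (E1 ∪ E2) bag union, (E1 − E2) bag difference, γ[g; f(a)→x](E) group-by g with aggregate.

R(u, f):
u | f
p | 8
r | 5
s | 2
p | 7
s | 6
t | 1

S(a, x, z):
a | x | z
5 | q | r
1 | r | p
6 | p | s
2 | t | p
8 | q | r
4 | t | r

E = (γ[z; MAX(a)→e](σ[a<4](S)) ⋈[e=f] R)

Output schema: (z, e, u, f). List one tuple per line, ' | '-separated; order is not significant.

Stepwise |·|:
  S → 6
  σ[a<4](S) → 2
  γ[z; MAX(a)→e](σ[a<4](S)) → 1
  R → 6
  (γ[z; MAX(a)→e](σ[a<4](S)) ⋈[e=f] R) → 1

== RESULT ==
z | e | u | f
p | 2 | s | 2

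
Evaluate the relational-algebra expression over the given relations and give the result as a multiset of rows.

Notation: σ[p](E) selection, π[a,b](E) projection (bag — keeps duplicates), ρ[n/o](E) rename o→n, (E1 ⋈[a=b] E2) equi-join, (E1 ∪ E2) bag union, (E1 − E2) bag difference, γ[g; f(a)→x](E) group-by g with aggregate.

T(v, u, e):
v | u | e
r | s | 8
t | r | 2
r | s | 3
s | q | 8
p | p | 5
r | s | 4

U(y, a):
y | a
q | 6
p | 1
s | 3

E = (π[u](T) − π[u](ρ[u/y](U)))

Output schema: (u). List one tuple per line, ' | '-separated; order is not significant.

Stepwise |·|:
  T → 6
  π[u](T) → 6
  U → 3
  ρ[u/y](U) → 3
  π[u](ρ[u/y](U)) → 3
  (π[u](T) − π[u](ρ[u/y](U))) → 3

== RESULT ==
u
r
s
s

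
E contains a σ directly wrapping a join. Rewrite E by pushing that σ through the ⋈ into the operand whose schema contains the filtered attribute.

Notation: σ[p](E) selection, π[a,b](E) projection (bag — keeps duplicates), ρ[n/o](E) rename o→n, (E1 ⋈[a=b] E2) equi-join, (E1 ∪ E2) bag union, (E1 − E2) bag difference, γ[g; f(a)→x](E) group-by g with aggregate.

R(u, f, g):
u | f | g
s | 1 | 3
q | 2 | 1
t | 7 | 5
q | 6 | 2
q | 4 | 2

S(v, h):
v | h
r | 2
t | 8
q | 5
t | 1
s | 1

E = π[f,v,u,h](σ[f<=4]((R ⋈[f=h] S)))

σ filters on f, owned by the left side.
E' = π[f,v,u,h]((σ[f<=4](R) ⋈[f=h] S))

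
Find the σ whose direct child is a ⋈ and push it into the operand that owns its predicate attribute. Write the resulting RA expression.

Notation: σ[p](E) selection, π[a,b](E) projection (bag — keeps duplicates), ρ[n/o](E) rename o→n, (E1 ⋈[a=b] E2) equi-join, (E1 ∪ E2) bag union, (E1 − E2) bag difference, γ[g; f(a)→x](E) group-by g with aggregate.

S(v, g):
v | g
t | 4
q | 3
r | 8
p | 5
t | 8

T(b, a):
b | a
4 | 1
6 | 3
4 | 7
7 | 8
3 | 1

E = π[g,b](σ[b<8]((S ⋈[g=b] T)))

σ filters on b, owned by the right side.
E' = π[g,b]((S ⋈[g=b] σ[b<8](T)))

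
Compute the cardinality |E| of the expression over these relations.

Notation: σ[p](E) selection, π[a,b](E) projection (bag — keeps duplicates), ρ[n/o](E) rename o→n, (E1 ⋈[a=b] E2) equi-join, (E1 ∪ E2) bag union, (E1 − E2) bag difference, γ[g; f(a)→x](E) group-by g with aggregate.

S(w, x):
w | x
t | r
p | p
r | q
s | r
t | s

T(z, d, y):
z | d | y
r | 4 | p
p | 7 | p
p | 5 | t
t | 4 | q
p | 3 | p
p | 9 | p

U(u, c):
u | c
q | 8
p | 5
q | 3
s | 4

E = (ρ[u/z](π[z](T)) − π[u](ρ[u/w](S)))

Subexpression sizes:
  T → 6
  π[z](T) → 6
  ρ[u/z](π[z](T)) → 6
  S → 5
  ρ[u/w](S) → 5
  π[u](ρ[u/w](S)) → 5
  (ρ[u/z](π[z](T)) − π[u](ρ[u/w](S))) → 3

|E| = 3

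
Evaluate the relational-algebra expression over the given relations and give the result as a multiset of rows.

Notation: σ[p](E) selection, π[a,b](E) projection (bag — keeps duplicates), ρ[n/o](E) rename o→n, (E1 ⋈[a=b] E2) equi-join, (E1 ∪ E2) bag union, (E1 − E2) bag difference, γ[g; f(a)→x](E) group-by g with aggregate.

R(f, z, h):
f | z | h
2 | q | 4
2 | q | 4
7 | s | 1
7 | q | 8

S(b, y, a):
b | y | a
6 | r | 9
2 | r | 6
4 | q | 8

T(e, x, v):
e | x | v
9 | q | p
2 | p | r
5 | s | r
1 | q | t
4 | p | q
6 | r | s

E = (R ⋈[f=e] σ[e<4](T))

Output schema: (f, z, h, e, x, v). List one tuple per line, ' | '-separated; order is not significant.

Row counts bottom-up:
  R → 4
  T → 6
  σ[e<4](T) → 2
  (R ⋈[f=e] σ[e<4](T)) → 2

== RESULT ==
f | z | h | e | x | v
2 | q | 4 | 2 | p | r
2 | q | 4 | 2 | p | r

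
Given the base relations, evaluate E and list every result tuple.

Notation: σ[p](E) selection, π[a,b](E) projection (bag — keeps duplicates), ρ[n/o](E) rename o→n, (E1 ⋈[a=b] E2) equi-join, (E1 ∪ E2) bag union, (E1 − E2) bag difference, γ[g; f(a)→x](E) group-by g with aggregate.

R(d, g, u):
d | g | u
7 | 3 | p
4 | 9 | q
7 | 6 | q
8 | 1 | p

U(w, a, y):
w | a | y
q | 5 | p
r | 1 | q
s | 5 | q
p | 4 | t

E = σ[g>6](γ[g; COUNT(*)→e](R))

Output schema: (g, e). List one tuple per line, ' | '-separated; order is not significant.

Per-node cardinality:
  R → 4
  γ[g; COUNT(*)→e](R) → 4
  σ[g>6](γ[g; COUNT(*)→e](R)) → 1

== RESULT ==
g | e
9 | 1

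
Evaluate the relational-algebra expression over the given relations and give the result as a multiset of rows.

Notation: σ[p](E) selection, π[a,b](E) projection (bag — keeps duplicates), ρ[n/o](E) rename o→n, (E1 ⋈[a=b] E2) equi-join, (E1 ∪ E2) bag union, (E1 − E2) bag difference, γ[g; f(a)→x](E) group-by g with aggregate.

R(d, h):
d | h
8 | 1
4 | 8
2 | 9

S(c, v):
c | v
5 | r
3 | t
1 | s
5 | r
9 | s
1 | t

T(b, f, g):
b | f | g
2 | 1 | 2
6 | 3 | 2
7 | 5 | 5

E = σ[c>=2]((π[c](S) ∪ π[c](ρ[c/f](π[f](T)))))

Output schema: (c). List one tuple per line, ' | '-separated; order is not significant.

Stepwise |·|:
  S → 6
  π[c](S) → 6
  T → 3
  π[f](T) → 3
  ρ[c/f](π[f](T)) → 3
  π[c](ρ[c/f](π[f](T))) → 3
  (π[c](S) ∪ π[c](ρ[c/f](π[f](T)))) → 9
  σ[c>=2]((π[c](S) ∪ π[c](ρ[c/f](π[f](T))))) → 6

== RESULT ==
c
3
3
5
5
5
9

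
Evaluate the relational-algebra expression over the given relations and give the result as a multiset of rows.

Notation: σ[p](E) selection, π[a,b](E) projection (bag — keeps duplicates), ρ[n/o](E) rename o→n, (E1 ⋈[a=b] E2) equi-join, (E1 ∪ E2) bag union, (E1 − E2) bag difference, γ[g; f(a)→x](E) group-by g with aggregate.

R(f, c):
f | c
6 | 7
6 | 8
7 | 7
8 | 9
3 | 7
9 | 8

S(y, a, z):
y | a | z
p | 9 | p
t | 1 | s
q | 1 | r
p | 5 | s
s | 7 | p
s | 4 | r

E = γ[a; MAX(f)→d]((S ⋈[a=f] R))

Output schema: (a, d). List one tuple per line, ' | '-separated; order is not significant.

Per-node cardinality:
  S → 6
  R → 6
  (S ⋈[a=f] R) → 2
  γ[a; MAX(f)→d]((S ⋈[a=f] R)) → 2

== RESULT ==
a | d
7 | 7
9 | 9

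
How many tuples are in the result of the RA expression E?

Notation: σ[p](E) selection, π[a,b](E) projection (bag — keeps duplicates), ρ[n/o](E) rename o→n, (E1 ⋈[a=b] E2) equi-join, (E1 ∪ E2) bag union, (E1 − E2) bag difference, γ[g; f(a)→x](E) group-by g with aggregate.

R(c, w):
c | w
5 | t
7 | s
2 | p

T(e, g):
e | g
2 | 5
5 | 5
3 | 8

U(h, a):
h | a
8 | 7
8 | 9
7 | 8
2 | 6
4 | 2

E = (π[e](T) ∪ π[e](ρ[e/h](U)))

Subexpression sizes:
  T → 3
  π[e](T) → 3
  U → 5
  ρ[e/h](U) → 5
  π[e](ρ[e/h](U)) → 5
  (π[e](T) ∪ π[e](ρ[e/h](U))) → 8

|E| = 8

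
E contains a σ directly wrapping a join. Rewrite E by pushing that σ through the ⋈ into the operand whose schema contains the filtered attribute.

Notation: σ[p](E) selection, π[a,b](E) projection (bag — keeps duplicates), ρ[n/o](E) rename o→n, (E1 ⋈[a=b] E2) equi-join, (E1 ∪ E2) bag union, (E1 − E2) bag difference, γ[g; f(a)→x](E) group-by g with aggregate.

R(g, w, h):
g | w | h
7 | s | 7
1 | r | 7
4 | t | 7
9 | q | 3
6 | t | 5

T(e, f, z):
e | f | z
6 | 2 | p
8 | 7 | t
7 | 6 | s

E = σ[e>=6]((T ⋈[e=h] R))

σ filters on e, owned by the left side.
E' = (σ[e>=6](T) ⋈[e=h] R)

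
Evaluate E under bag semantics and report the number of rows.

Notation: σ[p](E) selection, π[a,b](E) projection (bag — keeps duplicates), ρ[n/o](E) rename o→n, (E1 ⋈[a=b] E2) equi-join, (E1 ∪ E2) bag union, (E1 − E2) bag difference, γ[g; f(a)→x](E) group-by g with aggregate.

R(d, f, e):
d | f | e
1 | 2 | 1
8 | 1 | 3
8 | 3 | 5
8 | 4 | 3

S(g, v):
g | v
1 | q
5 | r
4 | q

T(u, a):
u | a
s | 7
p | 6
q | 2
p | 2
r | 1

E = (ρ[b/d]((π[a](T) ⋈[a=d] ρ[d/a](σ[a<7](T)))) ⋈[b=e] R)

Subexpression sizes:
  T → 5
  π[a](T) → 5
  T → 5
  σ[a<7](T) → 4
  ρ[d/a](σ[a<7](T)) → 4
  (π[a](T) ⋈[a=d] ρ[d/a](σ[a<7](T))) → 6
  ρ[b/d]((π[a](T) ⋈[a=d] ρ[d/a](σ[a<7](T)))) → 6
  R → 4
  (ρ[b/d]((π[a](T) ⋈[a=d] ρ[d/a](σ[a<7](T)))) ⋈[b=e] R) → 1

|E| = 1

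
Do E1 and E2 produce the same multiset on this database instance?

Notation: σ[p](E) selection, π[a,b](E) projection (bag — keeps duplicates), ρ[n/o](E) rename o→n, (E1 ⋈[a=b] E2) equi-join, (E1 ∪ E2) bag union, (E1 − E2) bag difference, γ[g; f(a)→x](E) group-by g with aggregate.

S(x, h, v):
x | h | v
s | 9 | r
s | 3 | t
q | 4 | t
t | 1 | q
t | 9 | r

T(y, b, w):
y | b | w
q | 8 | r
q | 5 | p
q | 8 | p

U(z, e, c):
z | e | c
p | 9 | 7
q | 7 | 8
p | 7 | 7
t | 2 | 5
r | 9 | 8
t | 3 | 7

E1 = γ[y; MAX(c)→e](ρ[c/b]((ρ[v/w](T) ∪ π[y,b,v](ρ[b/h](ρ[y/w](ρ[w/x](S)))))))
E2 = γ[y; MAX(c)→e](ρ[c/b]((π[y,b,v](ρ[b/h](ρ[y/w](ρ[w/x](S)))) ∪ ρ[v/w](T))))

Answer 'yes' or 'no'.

E1 subexpression sizes:
  T → 3
  ρ[v/w](T) → 3
  S → 5
  ρ[w/x](S) → 5
  ρ[y/w](ρ[w/x](S)) → 5
  ρ[b/h](ρ[y/w](ρ[w/x](S))) → 5
  π[y,b,v](ρ[b/h](ρ[y/w](ρ[w/x](S)))) → 5
  (ρ[v/w](T) ∪ π[y,b,v](ρ[b/h](ρ[y/w](ρ[w/x](S))))) → 8
  ρ[c/b]((ρ[v/w](T) ∪ π[y,b,v](ρ[b/h](ρ[y/w](ρ[w/x](S)))))) → 8
  γ[y; MAX(c)→e](ρ[c/b]((ρ[v/w](T) ∪ π[y,b,v](ρ[b/h](ρ[y/w](ρ[w/x](S))))))) → 3
E2 subexpression sizes:
  S → 5
  ρ[w/x](S) → 5
  ρ[y/w](ρ[w/x](S)) → 5
  ρ[b/h](ρ[y/w](ρ[w/x](S))) → 5
  π[y,b,v](ρ[b/h](ρ[y/w](ρ[w/x](S)))) → 5
  T → 3
  ρ[v/w](T) → 3
  (π[y,b,v](ρ[b/h](ρ[y/w](ρ[w/x](S)))) ∪ ρ[v/w](T)) → 8
  ρ[c/b]((π[y,b,v](ρ[b/h](ρ[y/w](ρ[w/x](S)))) ∪ ρ[v/w](T))) → 8
  γ[y; MAX(c)→e](ρ[c/b]((π[y,b,v](ρ[b/h](ρ[y/w](ρ[w/x](S)))) ∪ ρ[v/w](T)))) → 3

E1 and E2 produce the same multiset:
y | e
q | 8
s | 9
t | 9

yes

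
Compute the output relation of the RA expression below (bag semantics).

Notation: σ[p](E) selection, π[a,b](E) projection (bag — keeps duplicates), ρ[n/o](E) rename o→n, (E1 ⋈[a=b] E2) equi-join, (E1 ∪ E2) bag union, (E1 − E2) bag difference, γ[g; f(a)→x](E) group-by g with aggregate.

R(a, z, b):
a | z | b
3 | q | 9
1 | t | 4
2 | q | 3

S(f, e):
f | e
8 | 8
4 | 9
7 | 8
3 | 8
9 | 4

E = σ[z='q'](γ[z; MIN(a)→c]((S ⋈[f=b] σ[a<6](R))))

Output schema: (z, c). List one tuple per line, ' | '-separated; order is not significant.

Per-node cardinality:
  S → 5
  R → 3
  σ[a<6](R) → 3
  (S ⋈[f=b] σ[a<6](R)) → 3
  γ[z; MIN(a)→c]((S ⋈[f=b] σ[a<6](R))) → 2
  σ[z='q'](γ[z; MIN(a)→c]((S ⋈[f=b] σ[a<6](R)))) → 1

== RESULT ==
z | c
q | 2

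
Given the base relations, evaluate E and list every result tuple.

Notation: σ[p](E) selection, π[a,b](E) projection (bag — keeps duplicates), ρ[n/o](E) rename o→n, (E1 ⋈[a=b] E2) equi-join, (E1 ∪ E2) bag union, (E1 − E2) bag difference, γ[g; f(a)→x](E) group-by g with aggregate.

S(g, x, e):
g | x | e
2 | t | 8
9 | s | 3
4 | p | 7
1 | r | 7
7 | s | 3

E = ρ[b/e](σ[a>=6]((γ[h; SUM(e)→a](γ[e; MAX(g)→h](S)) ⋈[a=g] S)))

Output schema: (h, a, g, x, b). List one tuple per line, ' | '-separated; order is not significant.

Row counts bottom-up:
  S → 5
  γ[e; MAX(g)→h](S) → 3
  γ[h; SUM(e)→a](γ[e; MAX(g)→h](S)) → 3
  S → 5
  (γ[h; SUM(e)→a](γ[e; MAX(g)→h](S)) ⋈[a=g] S) → 1
  σ[a>=6]((γ[h; SUM(e)→a](γ[e; MAX(g)→h](S)) ⋈[a=g] S)) → 1
  ρ[b/e](σ[a>=6]((γ[h; SUM(e)→a](γ[e; MAX(g)→h](S)) ⋈[a=g] S))) → 1

== RESULT ==
h | a | g | x | b
4 | 7 | 7 | s | 3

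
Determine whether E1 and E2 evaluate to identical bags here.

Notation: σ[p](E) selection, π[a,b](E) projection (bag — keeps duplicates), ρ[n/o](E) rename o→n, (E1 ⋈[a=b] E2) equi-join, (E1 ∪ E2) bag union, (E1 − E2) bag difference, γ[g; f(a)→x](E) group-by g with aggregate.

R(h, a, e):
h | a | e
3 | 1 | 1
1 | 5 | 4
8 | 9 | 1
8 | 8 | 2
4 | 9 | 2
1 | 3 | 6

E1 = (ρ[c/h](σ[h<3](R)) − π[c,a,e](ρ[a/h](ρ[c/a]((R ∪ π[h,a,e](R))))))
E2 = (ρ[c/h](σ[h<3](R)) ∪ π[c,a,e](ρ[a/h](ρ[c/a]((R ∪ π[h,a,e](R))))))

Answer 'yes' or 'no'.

E1 row counts bottom-up:
  R → 6
  σ[h<3](R) → 2
  ρ[c/h](σ[h<3](R)) → 2
  R → 6
  R → 6
  π[h,a,e](R) → 6
  (R ∪ π[h,a,e](R)) → 12
  ρ[c/a]((R ∪ π[h,a,e](R))) → 12
  ρ[a/h](ρ[c/a]((R ∪ π[h,a,e](R)))) → 12
  π[c,a,e](ρ[a/h](ρ[c/a]((R ∪ π[h,a,e](R))))) → 12
  (ρ[c/h](σ[h<3](R)) − π[c,a,e](ρ[a/h](ρ[c/a]((R ∪ π[h,a,e](R)))))) → 2
E2 row counts bottom-up:
  R → 6
  σ[h<3](R) → 2
  ρ[c/h](σ[h<3](R)) → 2
  R → 6
  R → 6
  π[h,a,e](R) → 6
  (R ∪ π[h,a,e](R)) → 12
  ρ[c/a]((R ∪ π[h,a,e](R))) → 12
  ρ[a/h](ρ[c/a]((R ∪ π[h,a,e](R)))) → 12
  π[c,a,e](ρ[a/h](ρ[c/a]((R ∪ π[h,a,e](R))))) → 12
  (ρ[c/h](σ[h<3](R)) ∪ π[c,a,e](ρ[a/h](ρ[c/a]((R ∪ π[h,a,e](R)))))) → 14

E1 result:
c | a | e
1 | 3 | 6
1 | 5 | 4
E2 result:
c | a | e
1 | 3 | 1
1 | 3 | 1
1 | 3 | 6
1 | 5 | 4
3 | 1 | 6
3 | 1 | 6
5 | 1 | 4
5 | 1 | 4
8 | 8 | 2
8 | 8 | 2
9 | 4 | 2
9 | 4 | 2
9 | 8 | 1
9 | 8 | 1
Witness: (9, 8, 1) appears 0× in E1 but 2× in E2.

no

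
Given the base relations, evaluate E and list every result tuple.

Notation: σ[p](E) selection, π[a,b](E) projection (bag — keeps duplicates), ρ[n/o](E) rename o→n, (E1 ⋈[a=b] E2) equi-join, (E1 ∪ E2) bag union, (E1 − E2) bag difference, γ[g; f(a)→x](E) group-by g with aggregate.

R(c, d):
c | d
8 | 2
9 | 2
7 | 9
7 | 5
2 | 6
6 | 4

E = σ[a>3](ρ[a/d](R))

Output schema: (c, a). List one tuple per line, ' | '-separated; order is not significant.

Subexpression sizes:
  R → 6
  ρ[a/d](R) → 6
  σ[a>3](ρ[a/d](R)) → 4

== RESULT ==
c | a
2 | 6
6 | 4
7 | 5
7 | 9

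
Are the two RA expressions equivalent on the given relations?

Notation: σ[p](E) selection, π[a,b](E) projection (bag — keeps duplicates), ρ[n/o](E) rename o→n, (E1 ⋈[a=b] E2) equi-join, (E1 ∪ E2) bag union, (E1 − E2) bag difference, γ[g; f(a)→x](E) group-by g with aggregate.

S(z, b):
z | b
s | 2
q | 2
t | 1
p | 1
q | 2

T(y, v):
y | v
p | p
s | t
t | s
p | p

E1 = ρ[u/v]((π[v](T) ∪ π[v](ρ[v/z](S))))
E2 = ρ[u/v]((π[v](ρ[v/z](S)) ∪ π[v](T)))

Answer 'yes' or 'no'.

E1 per-node cardinality:
  T → 4
  π[v](T) → 4
  S → 5
  ρ[v/z](S) → 5
  π[v](ρ[v/z](S)) → 5
  (π[v](T) ∪ π[v](ρ[v/z](S))) → 9
  ρ[u/v]((π[v](T) ∪ π[v](ρ[v/z](S)))) → 9
E2 per-node cardinality:
  S → 5
  ρ[v/z](S) → 5
  π[v](ρ[v/z](S)) → 5
  T → 4
  π[v](T) → 4
  (π[v](ρ[v/z](S)) ∪ π[v](T)) → 9
  ρ[u/v]((π[v](ρ[v/z](S)) ∪ π[v](T))) → 9

E1 and E2 produce the same multiset:
u
p
p
p
q
q
s
s
t
t

yes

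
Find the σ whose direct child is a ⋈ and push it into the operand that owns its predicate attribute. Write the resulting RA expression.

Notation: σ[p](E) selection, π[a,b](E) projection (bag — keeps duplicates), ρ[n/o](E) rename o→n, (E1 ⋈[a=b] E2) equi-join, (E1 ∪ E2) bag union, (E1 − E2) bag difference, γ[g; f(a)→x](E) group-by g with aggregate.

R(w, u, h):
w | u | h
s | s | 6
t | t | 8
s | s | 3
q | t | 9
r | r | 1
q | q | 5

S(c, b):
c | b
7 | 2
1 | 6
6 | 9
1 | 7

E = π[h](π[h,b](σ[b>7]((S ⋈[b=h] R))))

σ filters on b, owned by the left side.
E' = π[h](π[h,b]((σ[b>7](S) ⋈[b=h] R)))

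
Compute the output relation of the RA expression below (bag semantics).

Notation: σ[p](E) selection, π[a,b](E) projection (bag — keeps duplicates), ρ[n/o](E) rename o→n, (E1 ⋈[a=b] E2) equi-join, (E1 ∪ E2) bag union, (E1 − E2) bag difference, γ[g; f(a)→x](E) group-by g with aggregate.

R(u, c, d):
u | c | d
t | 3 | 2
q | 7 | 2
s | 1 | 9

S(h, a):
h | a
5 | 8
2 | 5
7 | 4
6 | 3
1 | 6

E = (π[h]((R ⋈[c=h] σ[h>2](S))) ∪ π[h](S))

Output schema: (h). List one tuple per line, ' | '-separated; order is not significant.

Subexpression sizes:
  R → 3
  S → 5
  σ[h>2](S) → 3
  (R ⋈[c=h] σ[h>2](S)) → 1
  π[h]((R ⋈[c=h] σ[h>2](S))) → 1
  S → 5
  π[h](S) → 5
  (π[h]((R ⋈[c=h] σ[h>2](S))) ∪ π[h](S)) → 6

== RESULT ==
h
1
2
5
6
7
7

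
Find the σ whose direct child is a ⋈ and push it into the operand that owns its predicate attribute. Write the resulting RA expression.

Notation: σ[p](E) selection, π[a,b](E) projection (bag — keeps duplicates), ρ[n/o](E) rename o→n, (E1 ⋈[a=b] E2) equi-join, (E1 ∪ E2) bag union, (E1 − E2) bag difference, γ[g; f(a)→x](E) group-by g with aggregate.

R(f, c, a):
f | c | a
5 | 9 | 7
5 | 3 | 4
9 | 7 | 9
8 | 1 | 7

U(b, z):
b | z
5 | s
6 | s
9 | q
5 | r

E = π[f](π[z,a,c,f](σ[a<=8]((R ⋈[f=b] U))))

σ filters on a, owned by the left side.
E' = π[f](π[z,a,c,f]((σ[a<=8](R) ⋈[f=b] U)))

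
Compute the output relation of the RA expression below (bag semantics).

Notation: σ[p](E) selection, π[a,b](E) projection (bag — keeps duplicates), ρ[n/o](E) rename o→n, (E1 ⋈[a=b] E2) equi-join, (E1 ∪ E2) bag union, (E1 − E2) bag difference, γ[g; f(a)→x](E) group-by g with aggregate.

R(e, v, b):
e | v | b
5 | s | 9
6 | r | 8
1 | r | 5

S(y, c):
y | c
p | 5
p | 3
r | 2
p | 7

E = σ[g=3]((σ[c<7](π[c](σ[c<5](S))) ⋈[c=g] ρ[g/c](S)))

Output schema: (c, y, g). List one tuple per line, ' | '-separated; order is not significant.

Subexpression sizes:
  S → 4
  σ[c<5](S) → 2
  π[c](σ[c<5](S)) → 2
  σ[c<7](π[c](σ[c<5](S))) → 2
  S → 4
  ρ[g/c](S) → 4
  (σ[c<7](π[c](σ[c<5](S))) ⋈[c=g] ρ[g/c](S)) → 2
  σ[g=3]((σ[c<7](π[c](σ[c<5](S))) ⋈[c=g] ρ[g/c](S))) → 1

== RESULT ==
c | y | g
3 | p | 3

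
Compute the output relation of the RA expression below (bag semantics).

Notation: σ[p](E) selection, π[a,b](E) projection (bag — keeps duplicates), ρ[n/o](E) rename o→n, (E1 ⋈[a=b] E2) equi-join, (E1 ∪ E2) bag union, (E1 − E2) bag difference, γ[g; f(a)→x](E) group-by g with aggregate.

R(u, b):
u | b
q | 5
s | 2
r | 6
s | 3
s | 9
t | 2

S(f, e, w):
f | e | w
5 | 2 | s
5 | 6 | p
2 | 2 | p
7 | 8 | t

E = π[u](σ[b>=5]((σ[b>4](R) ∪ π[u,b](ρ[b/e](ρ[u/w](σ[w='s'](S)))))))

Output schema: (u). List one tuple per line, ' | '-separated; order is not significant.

Row counts bottom-up:
  R → 6
  σ[b>4](R) → 3
  S → 4
  σ[w='s'](S) → 1
  ρ[u/w](σ[w='s'](S)) → 1
  ρ[b/e](ρ[u/w](σ[w='s'](S))) → 1
  π[u,b](ρ[b/e](ρ[u/w](σ[w='s'](S)))) → 1
  (σ[b>4](R) ∪ π[u,b](ρ[b/e](ρ[u/w](σ[w='s'](S))))) → 4
  σ[b>=5]((σ[b>4](R) ∪ π[u,b](ρ[b/e](ρ[u/w](σ[w='s'](S)))))) → 3
  π[u](σ[b>=5]((σ[b>4](R) ∪ π[u,b](ρ[b/e](ρ[u/w](σ[w='s'](S))))))) → 3

== RESULT ==
u
q
r
s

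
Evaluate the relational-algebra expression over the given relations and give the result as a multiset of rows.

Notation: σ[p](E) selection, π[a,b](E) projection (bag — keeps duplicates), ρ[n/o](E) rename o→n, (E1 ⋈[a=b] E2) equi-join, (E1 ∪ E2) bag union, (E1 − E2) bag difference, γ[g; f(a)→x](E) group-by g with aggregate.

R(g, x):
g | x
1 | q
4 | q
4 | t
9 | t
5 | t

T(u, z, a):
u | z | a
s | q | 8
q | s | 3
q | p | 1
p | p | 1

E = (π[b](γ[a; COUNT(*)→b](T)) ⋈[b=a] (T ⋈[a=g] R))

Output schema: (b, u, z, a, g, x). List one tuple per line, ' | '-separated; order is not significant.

Subexpression sizes:
  T → 4
  γ[a; COUNT(*)→b](T) → 3
  π[b](γ[a; COUNT(*)→b](T)) → 3
  T → 4
  R → 5
  (T ⋈[a=g] R) → 2
  (π[b](γ[a; COUNT(*)→b](T)) ⋈[b=a] (T ⋈[a=g] R)) → 4

== RESULT ==
b | u | z | a | g | x
1 | p | p | 1 | 1 | q
1 | p | p | 1 | 1 | q
1 | q | p | 1 | 1 | q
1 | q | p | 1 | 1 | q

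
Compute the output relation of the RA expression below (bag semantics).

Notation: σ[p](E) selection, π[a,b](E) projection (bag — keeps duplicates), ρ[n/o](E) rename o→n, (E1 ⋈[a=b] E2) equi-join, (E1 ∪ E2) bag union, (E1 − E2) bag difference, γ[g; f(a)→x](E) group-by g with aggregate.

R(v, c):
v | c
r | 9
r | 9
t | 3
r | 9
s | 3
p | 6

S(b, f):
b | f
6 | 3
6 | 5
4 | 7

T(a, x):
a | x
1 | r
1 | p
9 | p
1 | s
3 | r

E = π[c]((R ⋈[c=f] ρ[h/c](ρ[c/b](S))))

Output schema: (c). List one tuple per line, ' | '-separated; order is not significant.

Stepwise |·|:
  R → 6
  S → 3
  ρ[c/b](S) → 3
  ρ[h/c](ρ[c/b](S)) → 3
  (R ⋈[c=f] ρ[h/c](ρ[c/b](S))) → 2
  π[c]((R ⋈[c=f] ρ[h/c](ρ[c/b](S)))) → 2

== RESULT ==
c
3
3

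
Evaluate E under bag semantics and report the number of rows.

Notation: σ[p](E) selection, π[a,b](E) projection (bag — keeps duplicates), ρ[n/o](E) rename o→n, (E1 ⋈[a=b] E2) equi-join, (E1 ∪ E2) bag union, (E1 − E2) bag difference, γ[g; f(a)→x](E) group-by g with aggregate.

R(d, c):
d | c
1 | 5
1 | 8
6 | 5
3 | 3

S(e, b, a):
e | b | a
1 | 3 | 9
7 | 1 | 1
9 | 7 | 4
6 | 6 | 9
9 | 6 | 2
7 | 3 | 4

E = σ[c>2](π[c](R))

Per-node cardinality:
  R → 4
  π[c](R) → 4
  σ[c>2](π[c](R)) → 4

|E| = 4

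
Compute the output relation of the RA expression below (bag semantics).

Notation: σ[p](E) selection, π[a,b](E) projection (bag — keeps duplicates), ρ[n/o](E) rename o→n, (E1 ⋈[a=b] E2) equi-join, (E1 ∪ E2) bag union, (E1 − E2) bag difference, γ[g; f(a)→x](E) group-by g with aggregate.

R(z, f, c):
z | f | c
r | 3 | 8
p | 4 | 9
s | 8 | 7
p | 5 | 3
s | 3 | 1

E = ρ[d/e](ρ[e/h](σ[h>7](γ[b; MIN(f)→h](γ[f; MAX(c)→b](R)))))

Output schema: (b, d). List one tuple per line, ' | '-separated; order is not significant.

Subexpression sizes:
  R → 5
  γ[f; MAX(c)→b](R) → 4
  γ[b; MIN(f)→h](γ[f; MAX(c)→b](R)) → 4
  σ[h>7](γ[b; MIN(f)→h](γ[f; MAX(c)→b](R))) → 1
  ρ[e/h](σ[h>7](γ[b; MIN(f)→h](γ[f; MAX(c)→b](R)))) → 1
  ρ[d/e](ρ[e/h](σ[h>7](γ[b; MIN(f)→h](γ[f; MAX(c)→b](R))))) → 1

== RESULT ==
b | d
7 | 8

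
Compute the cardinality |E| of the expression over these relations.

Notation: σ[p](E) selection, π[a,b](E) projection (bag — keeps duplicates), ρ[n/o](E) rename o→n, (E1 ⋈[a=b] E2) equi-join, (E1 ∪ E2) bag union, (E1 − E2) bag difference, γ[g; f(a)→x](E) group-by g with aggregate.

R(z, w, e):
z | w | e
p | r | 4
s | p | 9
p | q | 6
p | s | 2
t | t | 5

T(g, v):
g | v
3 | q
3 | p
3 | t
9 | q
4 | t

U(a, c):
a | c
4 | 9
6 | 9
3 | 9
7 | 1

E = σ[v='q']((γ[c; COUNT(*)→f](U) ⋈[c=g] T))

Row counts bottom-up:
  U → 4
  γ[c; COUNT(*)→f](U) → 2
  T → 5
  (γ[c; COUNT(*)→f](U) ⋈[c=g] T) → 1
  σ[v='q']((γ[c; COUNT(*)→f](U) ⋈[c=g] T)) → 1

|E| = 1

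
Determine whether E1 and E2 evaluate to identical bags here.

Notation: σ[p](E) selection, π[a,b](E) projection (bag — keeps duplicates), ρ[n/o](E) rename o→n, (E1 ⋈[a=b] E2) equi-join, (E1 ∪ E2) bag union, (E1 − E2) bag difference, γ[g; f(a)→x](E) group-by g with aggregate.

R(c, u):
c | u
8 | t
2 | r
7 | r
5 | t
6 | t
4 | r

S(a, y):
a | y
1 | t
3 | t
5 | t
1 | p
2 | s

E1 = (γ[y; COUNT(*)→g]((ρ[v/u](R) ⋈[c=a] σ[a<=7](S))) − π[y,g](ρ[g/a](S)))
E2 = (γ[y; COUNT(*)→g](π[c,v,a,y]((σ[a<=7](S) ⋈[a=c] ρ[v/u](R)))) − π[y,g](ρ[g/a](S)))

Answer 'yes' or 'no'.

E1 subexpression sizes:
  R → 6
  ρ[v/u](R) → 6
  S → 5
  σ[a<=7](S) → 5
  (ρ[v/u](R) ⋈[c=a] σ[a<=7](S)) → 2
  γ[y; COUNT(*)→g]((ρ[v/u](R) ⋈[c=a] σ[a<=7](S))) → 2
  S → 5
  ρ[g/a](S) → 5
  π[y,g](ρ[g/a](S)) → 5
  (γ[y; COUNT(*)→g]((ρ[v/u](R) ⋈[c=a] σ[a<=7](S))) − π[y,g](ρ[g/a](S))) → 1
E2 subexpression sizes:
  S → 5
  σ[a<=7](S) → 5
  R → 6
  ρ[v/u](R) → 6
  (σ[a<=7](S) ⋈[a=c] ρ[v/u](R)) → 2
  π[c,v,a,y]((σ[a<=7](S) ⋈[a=c] ρ[v/u](R))) → 2
  γ[y; COUNT(*)→g](π[c,v,a,y]((σ[a<=7](S) ⋈[a=c] ρ[v/u](R)))) → 2
  S → 5
  ρ[g/a](S) → 5
  π[y,g](ρ[g/a](S)) → 5
  (γ[y; COUNT(*)→g](π[c,v,a,y]((σ[a<=7](S) ⋈[a=c] ρ[v/u](R)))) − π[y,g](ρ[g/a](S))) → 1

E1 and E2 produce the same multiset:
y | g
s | 1

yes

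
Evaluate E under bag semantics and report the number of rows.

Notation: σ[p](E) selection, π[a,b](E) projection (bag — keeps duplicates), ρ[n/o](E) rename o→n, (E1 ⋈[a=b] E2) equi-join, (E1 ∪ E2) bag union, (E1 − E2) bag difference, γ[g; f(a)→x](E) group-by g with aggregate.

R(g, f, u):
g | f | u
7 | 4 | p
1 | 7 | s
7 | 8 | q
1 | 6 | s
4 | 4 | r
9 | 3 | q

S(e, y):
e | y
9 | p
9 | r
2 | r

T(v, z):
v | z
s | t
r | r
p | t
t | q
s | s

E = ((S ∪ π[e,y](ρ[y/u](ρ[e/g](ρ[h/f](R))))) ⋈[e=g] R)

Subexpression sizes:
  S → 3
  R → 6
  ρ[h/f](R) → 6
  ρ[e/g](ρ[h/f](R)) → 6
  ρ[y/u](ρ[e/g](ρ[h/f](R))) → 6
  π[e,y](ρ[y/u](ρ[e/g](ρ[h/f](R)))) → 6
  (S ∪ π[e,y](ρ[y/u](ρ[e/g](ρ[h/f](R))))) → 9
  R → 6
  ((S ∪ π[e,y](ρ[y/u](ρ[e/g](ρ[h/f](R))))) ⋈[e=g] R) → 12

|E| = 12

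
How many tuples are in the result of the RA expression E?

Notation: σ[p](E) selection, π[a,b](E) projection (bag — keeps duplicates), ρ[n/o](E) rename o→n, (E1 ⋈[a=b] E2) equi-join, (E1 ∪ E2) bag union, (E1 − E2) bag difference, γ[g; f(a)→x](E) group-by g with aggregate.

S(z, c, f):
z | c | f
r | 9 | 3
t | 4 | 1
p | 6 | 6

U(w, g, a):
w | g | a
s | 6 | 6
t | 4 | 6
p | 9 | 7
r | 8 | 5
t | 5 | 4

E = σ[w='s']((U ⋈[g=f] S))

Stepwise |·|:
  U → 5
  S → 3
  (U ⋈[g=f] S) → 1
  σ[w='s']((U ⋈[g=f] S)) → 1

|E| = 1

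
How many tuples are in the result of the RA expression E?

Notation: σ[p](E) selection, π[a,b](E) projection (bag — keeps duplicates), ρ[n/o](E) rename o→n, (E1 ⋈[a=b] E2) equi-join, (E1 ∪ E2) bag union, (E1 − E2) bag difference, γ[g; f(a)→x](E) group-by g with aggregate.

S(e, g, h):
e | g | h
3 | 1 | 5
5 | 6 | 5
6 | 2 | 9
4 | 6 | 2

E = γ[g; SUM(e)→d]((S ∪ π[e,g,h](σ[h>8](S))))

Subexpression sizes:
  S → 4
  S → 4
  σ[h>8](S) → 1
  π[e,g,h](σ[h>8](S)) → 1
  (S ∪ π[e,g,h](σ[h>8](S))) → 5
  γ[g; SUM(e)→d]((S ∪ π[e,g,h](σ[h>8](S)))) → 3

|E| = 3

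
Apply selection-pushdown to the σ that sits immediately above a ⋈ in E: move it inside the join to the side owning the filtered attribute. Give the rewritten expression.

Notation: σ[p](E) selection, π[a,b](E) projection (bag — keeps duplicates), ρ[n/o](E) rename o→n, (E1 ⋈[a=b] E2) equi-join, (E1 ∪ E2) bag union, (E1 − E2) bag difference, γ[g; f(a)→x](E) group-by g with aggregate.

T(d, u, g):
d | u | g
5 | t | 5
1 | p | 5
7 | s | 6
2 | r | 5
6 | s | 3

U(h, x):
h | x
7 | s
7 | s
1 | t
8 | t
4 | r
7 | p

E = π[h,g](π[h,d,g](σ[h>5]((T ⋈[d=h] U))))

σ filters on h, owned by the right side.
E' = π[h,g](π[h,d,g]((T ⋈[d=h] σ[h>5](U))))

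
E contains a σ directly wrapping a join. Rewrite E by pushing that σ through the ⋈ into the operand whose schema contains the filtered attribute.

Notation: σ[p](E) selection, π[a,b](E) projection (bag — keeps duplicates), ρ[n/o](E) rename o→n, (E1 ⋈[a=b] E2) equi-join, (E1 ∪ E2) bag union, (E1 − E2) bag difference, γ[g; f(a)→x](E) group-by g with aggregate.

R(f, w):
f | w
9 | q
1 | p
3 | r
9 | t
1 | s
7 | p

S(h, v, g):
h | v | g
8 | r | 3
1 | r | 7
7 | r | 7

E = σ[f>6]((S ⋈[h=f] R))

σ filters on f, owned by the right side.
E' = (S ⋈[h=f] σ[f>6](R))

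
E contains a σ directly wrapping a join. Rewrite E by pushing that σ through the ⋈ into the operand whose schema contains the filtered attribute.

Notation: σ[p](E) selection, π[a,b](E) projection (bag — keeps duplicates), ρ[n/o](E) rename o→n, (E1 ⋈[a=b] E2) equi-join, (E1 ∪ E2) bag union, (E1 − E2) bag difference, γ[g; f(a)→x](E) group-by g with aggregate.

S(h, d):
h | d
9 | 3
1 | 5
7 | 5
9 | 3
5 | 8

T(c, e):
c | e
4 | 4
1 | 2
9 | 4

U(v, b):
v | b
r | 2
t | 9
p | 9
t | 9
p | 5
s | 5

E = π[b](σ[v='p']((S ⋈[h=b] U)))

σ filters on v, owned by the right side.
E' = π[b]((S ⋈[h=b] σ[v='p'](U)))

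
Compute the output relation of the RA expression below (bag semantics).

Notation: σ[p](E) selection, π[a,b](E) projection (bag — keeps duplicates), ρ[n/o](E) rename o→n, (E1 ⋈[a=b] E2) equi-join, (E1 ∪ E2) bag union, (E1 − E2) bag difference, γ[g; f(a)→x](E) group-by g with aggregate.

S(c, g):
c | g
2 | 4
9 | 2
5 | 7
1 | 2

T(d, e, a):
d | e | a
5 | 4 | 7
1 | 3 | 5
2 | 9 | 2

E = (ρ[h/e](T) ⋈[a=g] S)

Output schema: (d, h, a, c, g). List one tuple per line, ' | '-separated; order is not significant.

Per-node cardinality:
  T → 3
  ρ[h/e](T) → 3
  S → 4
  (ρ[h/e](T) ⋈[a=g] S) → 3

== RESULT ==
d | h | a | c | g
2 | 9 | 2 | 1 | 2
2 | 9 | 2 | 9 | 2
5 | 4 | 7 | 5 | 7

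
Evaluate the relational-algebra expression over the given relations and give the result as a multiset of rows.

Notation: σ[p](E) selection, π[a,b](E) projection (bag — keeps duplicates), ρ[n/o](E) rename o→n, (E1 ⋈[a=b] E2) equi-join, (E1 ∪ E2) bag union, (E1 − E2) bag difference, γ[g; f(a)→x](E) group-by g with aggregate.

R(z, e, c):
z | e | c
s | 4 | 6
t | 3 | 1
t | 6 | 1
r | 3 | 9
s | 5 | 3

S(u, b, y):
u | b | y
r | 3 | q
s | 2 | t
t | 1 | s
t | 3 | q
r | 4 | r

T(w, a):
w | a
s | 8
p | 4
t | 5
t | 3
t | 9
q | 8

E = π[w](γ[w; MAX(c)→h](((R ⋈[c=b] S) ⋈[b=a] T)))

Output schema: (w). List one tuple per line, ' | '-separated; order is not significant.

Row counts bottom-up:
  R → 5
  S → 5
  (R ⋈[c=b] S) → 4
  T → 6
  ((R ⋈[c=b] S) ⋈[b=a] T) → 2
  γ[w; MAX(c)→h](((R ⋈[c=b] S) ⋈[b=a] T)) → 1
  π[w](γ[w; MAX(c)→h](((R ⋈[c=b] S) ⋈[b=a] T))) → 1

== RESULT ==
w
t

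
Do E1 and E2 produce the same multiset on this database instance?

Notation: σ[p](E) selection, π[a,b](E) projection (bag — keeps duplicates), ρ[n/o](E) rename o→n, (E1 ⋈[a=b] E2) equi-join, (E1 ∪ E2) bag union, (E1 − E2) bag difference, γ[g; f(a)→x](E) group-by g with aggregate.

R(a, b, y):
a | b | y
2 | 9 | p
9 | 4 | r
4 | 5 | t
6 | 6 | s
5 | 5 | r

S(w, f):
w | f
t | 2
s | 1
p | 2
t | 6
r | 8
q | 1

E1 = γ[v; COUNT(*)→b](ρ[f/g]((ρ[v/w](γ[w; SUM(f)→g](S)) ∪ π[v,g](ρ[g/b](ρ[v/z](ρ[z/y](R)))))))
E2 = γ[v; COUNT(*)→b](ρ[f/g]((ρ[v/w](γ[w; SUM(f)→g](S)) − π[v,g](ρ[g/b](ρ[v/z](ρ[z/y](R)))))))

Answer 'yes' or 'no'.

E1 per-node cardinality:
  S → 6
  γ[w; SUM(f)→g](S) → 5
  ρ[v/w](γ[w; SUM(f)→g](S)) → 5
  R → 5
  ρ[z/y](R) → 5
  ρ[v/z](ρ[z/y](R)) → 5
  ρ[g/b](ρ[v/z](ρ[z/y](R))) → 5
  π[v,g](ρ[g/b](ρ[v/z](ρ[z/y](R)))) → 5
  (ρ[v/w](γ[w; SUM(f)→g](S)) ∪ π[v,g](ρ[g/b](ρ[v/z](ρ[z/y](R))))) → 10
  ρ[f/g]((ρ[v/w](γ[w; SUM(f)→g](S)) ∪ π[v,g](ρ[g/b](ρ[v/z](ρ[z/y](R)))))) → 10
  γ[v; COUNT(*)→b](ρ[f/g]((ρ[v/w](γ[w; SUM(f)→g](S)) ∪ π[v,g](ρ[g/b](ρ[v/z](ρ[z/y](R))))))) → 5
E2 per-node cardinality:
  S → 6
  γ[w; SUM(f)→g](S) → 5
  ρ[v/w](γ[w; SUM(f)→g](S)) → 5
  R → 5
  ρ[z/y](R) → 5
  ρ[v/z](ρ[z/y](R)) → 5
  ρ[g/b](ρ[v/z](ρ[z/y](R))) → 5
  π[v,g](ρ[g/b](ρ[v/z](ρ[z/y](R)))) → 5
  (ρ[v/w](γ[w; SUM(f)→g](S)) − π[v,g](ρ[g/b](ρ[v/z](ρ[z/y](R))))) → 5
  ρ[f/g]((ρ[v/w](γ[w; SUM(f)→g](S)) − π[v,g](ρ[g/b](ρ[v/z](ρ[z/y](R)))))) → 5
  γ[v; COUNT(*)→b](ρ[f/g]((ρ[v/w](γ[w; SUM(f)→g](S)) − π[v,g](ρ[g/b](ρ[v/z](ρ[z/y](R))))))) → 5

E1 result:
v | b
p | 2
q | 1
r | 3
s | 2
t | 2
E2 result:
v | b
p | 1
q | 1
r | 1
s | 1
t | 1
Witness: ('r', 1) appears 0× in E1 but 1× in E2.

no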